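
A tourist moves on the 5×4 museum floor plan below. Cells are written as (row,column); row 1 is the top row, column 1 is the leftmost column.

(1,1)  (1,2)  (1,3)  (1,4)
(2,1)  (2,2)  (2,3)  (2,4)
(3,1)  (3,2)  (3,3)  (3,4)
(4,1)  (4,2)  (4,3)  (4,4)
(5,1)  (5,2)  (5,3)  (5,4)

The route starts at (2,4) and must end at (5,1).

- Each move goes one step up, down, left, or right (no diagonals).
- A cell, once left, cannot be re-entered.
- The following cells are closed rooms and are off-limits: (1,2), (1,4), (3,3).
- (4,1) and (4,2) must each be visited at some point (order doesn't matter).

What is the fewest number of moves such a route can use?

Any route passes through (4,1) and (4,2) in some order between (2,4) and (5,1). Summing Manhattan distances along each leg and taking the cheapest ordering ((2,4) → (4,2) → (4,1) → (5,1)) gives a lower bound of 4 + 1 + 1 = 6 moves.
A route of 6 moves achieves this: (2,4) → (3,4) → (4,4) → (4,3) → (4,2) → (4,1) → (5,1).
Since 6 matches the lower bound, it is optimal.

6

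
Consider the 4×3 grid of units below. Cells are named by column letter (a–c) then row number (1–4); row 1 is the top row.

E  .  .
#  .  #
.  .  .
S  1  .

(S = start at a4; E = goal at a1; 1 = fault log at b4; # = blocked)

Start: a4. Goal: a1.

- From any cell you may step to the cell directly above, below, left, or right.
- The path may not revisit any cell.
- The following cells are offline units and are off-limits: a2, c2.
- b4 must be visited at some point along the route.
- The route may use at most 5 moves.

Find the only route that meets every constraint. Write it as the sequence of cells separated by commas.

a4, b4, b3, b2, b1, a1

The 5-move cap with required stops at b4 leaves no slack for detours.
Route from a4: right to b4, 3× up (reaching b1), left to a1 — 5 moves in all.
Check: all required cells visited; 5 ≤ 5 moves.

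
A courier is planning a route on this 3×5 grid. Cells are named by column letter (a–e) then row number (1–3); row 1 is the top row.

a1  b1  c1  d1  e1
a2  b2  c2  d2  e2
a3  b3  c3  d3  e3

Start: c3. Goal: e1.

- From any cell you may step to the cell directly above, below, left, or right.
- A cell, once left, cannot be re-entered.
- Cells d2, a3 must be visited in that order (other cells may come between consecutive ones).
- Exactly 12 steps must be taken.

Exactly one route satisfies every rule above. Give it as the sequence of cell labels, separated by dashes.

The waypoints must appear in the order d2, a3, with no cell reused.
Route from c3: right 1 to d3, up 1 to d2, left 2 to b2, down 1 to b3, left 1 to a3, up 2 to a1, right 4 to e1 — 12 moves in all.
Check: order respected (d2 at step 2, a3 at step 6); 12 moves as required.

c3 - d3 - d2 - c2 - b2 - b3 - a3 - a2 - a1 - b1 - c1 - d1 - e1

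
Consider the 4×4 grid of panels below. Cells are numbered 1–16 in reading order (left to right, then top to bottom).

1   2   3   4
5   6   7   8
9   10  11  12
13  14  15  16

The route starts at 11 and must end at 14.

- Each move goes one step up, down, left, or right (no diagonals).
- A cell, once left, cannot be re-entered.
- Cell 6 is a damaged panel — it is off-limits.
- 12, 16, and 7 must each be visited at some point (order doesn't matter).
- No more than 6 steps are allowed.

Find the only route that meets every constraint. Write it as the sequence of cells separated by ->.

Any route must reach 12, 16, and 7 and still end at 14 within 6 moves, so the order of the required stops is forced.
Route from 11: up 1 to 7, right 1 to 8, down 2 to 16, left 2 to 14 — 6 moves in all.
Check: all required cells visited; 6 ≤ 6 moves.

11 -> 7 -> 8 -> 12 -> 16 -> 15 -> 14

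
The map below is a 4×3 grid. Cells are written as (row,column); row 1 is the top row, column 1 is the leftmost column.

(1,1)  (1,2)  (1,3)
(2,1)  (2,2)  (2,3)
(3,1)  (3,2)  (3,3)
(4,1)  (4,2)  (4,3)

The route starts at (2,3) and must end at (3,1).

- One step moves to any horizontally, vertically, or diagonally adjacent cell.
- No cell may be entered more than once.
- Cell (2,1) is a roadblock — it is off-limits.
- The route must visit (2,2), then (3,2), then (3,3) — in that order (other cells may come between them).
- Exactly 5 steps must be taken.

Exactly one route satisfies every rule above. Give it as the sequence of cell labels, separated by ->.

The waypoints must appear in the order (2,2), (3,2), (3,3), with no cell reused.
Route from (2,3): left to (2,2), down to (3,2), right to (3,3), down-left to (4,2), up-left to (3,1) — 5 moves in all.
Check: order respected ((2,2) at step 1, (3,2) at step 2, (3,3) at step 3); 5 moves as required.

(2,3) -> (2,2) -> (3,2) -> (3,3) -> (4,2) -> (3,1)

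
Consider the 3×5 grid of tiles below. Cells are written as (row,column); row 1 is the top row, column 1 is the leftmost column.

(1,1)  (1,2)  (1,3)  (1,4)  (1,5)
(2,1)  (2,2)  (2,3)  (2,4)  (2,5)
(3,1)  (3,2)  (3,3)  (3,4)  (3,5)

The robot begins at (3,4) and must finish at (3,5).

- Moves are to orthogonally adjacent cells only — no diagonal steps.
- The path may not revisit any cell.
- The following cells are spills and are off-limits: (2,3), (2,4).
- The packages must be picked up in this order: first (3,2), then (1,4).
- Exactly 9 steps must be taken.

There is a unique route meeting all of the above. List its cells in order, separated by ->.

(3,4) -> (3,3) -> (3,2) -> (2,2) -> (1,2) -> (1,3) -> (1,4) -> (1,5) -> (2,5) -> (3,5)

The waypoints must appear in the order (3,2), (1,4), with no cell reused.
Route from (3,4): left 2 to (3,2), up 2 to (1,2), right 3 to (1,5), down 2 to (3,5) — 9 moves in all.
Check: order respected ((3,2) at step 2, (1,4) at step 6); 9 moves as required.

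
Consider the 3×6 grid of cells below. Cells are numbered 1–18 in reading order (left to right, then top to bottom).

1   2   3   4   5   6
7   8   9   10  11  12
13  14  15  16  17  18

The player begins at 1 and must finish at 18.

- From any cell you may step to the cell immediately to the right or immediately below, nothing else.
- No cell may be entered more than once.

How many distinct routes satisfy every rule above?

A right/down-only route from 1 to 18 makes exactly 2 down-moves and 5 right-moves in some order.
With no other constraints that would be C(7,2) = 21 routes.
That gives 21 routes.

21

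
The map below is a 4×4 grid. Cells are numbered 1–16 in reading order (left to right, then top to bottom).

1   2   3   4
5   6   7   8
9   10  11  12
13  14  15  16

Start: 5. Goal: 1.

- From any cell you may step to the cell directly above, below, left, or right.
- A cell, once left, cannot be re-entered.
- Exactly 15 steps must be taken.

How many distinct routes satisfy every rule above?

6

Need simple routes of exactly 15 moves from 5 to 1 (Manhattan distance 1, so 7 moves are spent on a detour and 7 undoing it).
Enumerating: 5 9 13 14 10 6 7 11 15 16 12 8 4 3 2 1 | 5 9 13 14 10 11 15 16 12 8 4 3 7 6 2 1 | 5 9 13 14 15 16 12 8 4 3 7 11 10 6 2 1 | 5 9 13 14 15 16 12 11 10 6 7 8 4 3 2 1 | 5 6 10 9 13 14 15 16 12 11 7 8 4 3 2 1 | 5 6 7 11 10 9 13 14 15 16 12 8 4 3 2 1.
That gives 6 routes.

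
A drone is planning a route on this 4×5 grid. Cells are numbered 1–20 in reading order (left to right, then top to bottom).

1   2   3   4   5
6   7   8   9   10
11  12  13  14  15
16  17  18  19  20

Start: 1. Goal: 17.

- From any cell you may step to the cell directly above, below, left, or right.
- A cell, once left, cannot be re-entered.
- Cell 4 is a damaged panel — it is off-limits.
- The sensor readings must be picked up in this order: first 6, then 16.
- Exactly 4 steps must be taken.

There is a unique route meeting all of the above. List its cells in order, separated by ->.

The waypoints must appear in the order 6, 16, with no cell reused.
Route from 1: down 3 to 16, right 1 to 17 — 4 moves in all.
Check: order respected (6 at step 1, 16 at step 3); 4 moves as required.

1 -> 6 -> 11 -> 16 -> 17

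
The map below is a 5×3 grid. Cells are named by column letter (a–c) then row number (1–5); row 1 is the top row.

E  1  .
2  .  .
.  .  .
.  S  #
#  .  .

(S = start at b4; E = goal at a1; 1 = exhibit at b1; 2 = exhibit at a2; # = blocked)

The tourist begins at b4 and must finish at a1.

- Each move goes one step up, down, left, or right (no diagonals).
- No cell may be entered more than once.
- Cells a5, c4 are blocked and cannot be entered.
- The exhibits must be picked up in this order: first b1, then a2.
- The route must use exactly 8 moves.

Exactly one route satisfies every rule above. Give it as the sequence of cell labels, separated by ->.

b4 -> b3 -> c3 -> c2 -> c1 -> b1 -> b2 -> a2 -> a1

The waypoints must appear in the order b1, a2, with no cell reused.
Route from b4: up 1 to b3, right 1 to c3, up 2 to c1, left 1 to b1, down 1 to b2, left 1 to a2, up 1 to a1 — 8 moves in all.
Check: order respected (1 at step 5, 2 at step 7); 8 moves as required.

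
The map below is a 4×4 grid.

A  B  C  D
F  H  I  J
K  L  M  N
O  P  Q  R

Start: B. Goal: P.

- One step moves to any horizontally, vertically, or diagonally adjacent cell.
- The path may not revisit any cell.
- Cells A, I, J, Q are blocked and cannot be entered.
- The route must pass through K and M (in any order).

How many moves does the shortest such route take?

5

Any route passes through K and M in some order between B and P. Summing Chebyshev distances along each leg and taking the cheapest ordering (B → M → K → P) gives a lower bound of 2 + 2 + 1 = 5 moves.
A route of 5 moves achieves this: B → F → K → H → M → P.
Since 5 matches the lower bound, it is optimal.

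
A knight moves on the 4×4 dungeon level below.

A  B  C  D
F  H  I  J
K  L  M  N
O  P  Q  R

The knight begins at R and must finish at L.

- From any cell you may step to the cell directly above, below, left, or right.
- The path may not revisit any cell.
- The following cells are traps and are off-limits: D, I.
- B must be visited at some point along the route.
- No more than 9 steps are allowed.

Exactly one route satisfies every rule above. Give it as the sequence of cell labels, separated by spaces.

The budget equals the shortest possible length, so every move has to be on a shortest route through the required cells.
Route from R: 3× left (reaching O), 3× up (reaching A), right to B, 2× down (reaching L) — 9 moves in all.
Check: all required cells visited; 9 ≤ 9 moves.

R Q P O K F A B H L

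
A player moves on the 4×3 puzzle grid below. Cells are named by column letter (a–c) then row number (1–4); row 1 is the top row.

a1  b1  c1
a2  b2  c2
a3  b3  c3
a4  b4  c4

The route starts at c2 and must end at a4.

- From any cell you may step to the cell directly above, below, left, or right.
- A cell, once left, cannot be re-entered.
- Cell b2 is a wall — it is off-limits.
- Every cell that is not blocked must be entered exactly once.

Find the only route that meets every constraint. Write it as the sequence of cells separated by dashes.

c2 - c1 - b1 - a1 - a2 - a3 - b3 - c3 - c4 - b4 - a4

Need to visit all 11 open cells exactly once, starting at c2 and ending at a4.
Cell b1 has only two open neighbours (a1 and c1), so the path must pass straight through it: one of those is the cell it's entered from and the other is where it exits.
Route from c2: up 1 to c1, left 2 to a1, down 2 to a3, right 2 to c3, down 1 to c4, left 2 to a4 — 10 moves in all.
Check: all 11 open cells covered.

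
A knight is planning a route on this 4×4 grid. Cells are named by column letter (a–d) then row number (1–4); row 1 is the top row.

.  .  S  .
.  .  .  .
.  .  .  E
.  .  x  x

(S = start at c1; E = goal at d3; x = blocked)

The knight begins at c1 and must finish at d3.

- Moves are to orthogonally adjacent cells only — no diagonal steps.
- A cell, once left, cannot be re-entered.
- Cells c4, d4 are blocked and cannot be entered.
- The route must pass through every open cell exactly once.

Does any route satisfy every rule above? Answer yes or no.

yes

One route that works: c1 → d1 → d2 → c2 → b2 → b1 → a1 → a2 → a3 → a4 → b4 → b3 → c3 → d3.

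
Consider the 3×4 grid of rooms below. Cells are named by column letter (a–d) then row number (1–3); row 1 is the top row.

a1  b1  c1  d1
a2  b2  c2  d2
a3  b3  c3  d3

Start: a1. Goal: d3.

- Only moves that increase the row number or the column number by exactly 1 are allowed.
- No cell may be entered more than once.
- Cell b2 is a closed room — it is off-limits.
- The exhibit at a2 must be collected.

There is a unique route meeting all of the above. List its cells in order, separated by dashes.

a1 - a2 - a3 - b3 - c3 - d3

Moves only go right or down, so the column and row indices never decrease.
Route from a1: 2× down (reaching a3), 3× right (reaching d3) — 5 moves in all.
Check: all required cells visited.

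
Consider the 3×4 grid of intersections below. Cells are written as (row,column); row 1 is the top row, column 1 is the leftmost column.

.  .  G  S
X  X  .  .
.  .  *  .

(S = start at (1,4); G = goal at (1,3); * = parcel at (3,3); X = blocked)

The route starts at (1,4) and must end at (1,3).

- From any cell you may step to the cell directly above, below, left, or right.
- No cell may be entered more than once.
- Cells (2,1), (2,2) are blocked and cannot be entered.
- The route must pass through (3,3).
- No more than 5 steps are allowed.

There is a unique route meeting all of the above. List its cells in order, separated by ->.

Any route must reach (3,3) and still end at (1,3) within 5 moves, so the order of the required stops is forced.
Route from (1,4): down 2 to (3,4), left 1 to (3,3), up 2 to (1,3) — 5 moves in all.
Check: all required cells visited; 5 ≤ 5 moves.

(1,4) -> (2,4) -> (3,4) -> (3,3) -> (2,3) -> (1,3)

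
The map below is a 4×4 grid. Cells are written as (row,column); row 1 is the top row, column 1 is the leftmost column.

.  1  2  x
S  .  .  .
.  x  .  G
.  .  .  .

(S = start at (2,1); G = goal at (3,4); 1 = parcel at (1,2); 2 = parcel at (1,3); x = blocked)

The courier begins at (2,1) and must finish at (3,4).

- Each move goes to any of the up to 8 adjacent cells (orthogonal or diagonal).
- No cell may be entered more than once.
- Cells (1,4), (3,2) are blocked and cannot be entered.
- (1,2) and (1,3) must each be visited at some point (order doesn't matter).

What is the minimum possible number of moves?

4

Any route passes through (1,2) and (1,3) in some order between (2,1) and (3,4). Summing Chebyshev distances along each leg and taking the cheapest ordering ((2,1) → (1,2) → (1,3) → (3,4)) gives a lower bound of 1 + 1 + 2 = 4 moves.
A route of 4 moves achieves this: (2,1) → (1,2) → (1,3) → (2,3) → (3,4).
Since 4 matches the lower bound, it is optimal.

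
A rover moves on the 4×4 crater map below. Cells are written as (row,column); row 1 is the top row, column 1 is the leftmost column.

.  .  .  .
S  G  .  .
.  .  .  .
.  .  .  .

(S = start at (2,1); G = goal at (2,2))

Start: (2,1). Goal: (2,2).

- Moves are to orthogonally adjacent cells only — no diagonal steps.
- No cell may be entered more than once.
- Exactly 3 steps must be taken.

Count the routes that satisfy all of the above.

2

Need simple routes of exactly 3 moves from (2,1) to (2,2) (Manhattan distance 1, so 1 moves are spent on a detour and 1 undoing it).
Enumerating: (2,1) (1,1) (1,2) (2,2) | (2,1) (3,1) (3,2) (2,2).
That gives 2 routes.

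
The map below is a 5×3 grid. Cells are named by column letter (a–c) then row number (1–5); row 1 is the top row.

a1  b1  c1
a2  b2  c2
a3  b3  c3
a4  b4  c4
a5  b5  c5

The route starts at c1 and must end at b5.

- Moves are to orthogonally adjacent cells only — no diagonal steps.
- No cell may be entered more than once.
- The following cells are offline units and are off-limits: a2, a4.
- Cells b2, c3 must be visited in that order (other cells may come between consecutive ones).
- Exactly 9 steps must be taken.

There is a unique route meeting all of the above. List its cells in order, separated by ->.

c1 -> b1 -> b2 -> c2 -> c3 -> b3 -> b4 -> c4 -> c5 -> b5

The waypoints must appear in the order b2, c3, with no cell reused.
Route from c1: left to b1, down to b2, right to c2, down to c3, left to b3, down to b4, right to c4, down to c5, left to b5 — 9 moves in all.
Check: order respected (b2 at step 2, c3 at step 4); 9 moves as required.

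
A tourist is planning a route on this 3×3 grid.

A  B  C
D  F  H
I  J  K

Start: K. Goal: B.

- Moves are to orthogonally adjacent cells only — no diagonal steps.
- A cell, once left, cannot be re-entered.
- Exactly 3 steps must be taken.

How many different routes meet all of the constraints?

3

Need simple routes of exactly 3 moves from K to B (Manhattan distance 3, so 0 moves are spent on a detour and 0 undoing it).
Enumerating: K H C B | K H F B | K J F B.
That gives 3 routes.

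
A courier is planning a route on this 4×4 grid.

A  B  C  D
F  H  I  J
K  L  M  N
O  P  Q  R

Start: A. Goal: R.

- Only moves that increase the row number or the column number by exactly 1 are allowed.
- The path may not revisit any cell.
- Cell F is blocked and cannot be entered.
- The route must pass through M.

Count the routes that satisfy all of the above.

A right/down-only route from A to R makes exactly 3 down-moves and 3 right-moves in some order.
With no other constraints that would be C(6,3) = 20 routes.
Split at M and multiply the segment counts (each segment already excludes blocked cells): A→M: 3; M→R: 2; product = 6.
That gives 6 routes.

6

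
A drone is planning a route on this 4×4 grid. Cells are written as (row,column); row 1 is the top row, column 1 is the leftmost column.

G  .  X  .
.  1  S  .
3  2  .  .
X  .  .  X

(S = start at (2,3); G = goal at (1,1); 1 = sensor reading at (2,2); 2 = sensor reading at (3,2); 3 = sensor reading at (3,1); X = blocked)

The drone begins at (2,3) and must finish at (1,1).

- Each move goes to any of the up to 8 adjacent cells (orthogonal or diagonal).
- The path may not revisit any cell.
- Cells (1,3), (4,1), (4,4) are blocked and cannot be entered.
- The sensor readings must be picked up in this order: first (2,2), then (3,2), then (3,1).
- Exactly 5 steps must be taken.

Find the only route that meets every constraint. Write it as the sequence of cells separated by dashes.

The waypoints must appear in the order (2,2), (3,2), (3,1), with no cell reused.
Route from (2,3): left to (2,2), down to (3,2), left to (3,1), 2× up (reaching (1,1)) — 5 moves in all.
Check: order respected (1 at step 1, 2 at step 2, 3 at step 3); 5 moves as required.

(2,3) - (2,2) - (3,2) - (3,1) - (2,1) - (1,1)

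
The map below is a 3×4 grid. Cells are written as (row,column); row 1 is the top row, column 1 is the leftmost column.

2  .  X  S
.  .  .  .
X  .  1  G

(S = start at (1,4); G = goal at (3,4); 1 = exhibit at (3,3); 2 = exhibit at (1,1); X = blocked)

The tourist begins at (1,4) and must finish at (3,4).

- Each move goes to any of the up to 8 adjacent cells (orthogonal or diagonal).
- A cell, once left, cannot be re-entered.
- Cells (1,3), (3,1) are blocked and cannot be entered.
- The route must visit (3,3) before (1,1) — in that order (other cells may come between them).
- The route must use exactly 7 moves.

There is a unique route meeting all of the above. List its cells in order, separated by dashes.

(1,4) - (2,4) - (3,3) - (2,2) - (1,1) - (1,2) - (2,3) - (3,4)

The waypoints must appear in the order (3,3), (1,1), with no cell reused.
Route from (1,4): down to (2,4), down-left to (3,3), 2× up-left (reaching (1,1)), right to (1,2), 2× down-right (reaching (3,4)) — 7 moves in all.
Check: order respected (1 at step 2, 2 at step 4); 7 moves as required.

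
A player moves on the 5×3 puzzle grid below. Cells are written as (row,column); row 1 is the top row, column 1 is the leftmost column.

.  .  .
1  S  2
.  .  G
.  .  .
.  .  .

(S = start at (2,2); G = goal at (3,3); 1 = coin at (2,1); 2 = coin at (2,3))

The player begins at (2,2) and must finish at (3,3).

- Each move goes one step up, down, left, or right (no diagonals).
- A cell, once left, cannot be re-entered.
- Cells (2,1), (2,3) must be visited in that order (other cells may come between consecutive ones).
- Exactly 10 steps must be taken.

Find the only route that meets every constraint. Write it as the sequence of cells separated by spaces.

(2,2) (3,2) (4,2) (4,1) (3,1) (2,1) (1,1) (1,2) (1,3) (2,3) (3,3)

The waypoints must appear in the order (2,1), (2,3), with no cell reused.
Route from (2,2): down 2 to (4,2), left 1 to (4,1), up 3 to (1,1), right 2 to (1,3), down 2 to (3,3) — 10 moves in all.
Check: order respected (1 at step 5, 2 at step 9); 10 moves as required.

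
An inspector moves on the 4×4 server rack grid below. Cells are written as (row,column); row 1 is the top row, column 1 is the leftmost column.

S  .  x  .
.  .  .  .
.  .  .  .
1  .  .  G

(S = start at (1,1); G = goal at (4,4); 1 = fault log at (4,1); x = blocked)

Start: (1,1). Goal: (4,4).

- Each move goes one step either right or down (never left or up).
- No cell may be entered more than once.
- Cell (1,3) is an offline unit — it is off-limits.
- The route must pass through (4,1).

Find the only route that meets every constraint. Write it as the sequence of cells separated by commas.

(1,1), (2,1), (3,1), (4,1), (4,2), (4,3), (4,4)

Moves only go right or down, so the column and row indices never decrease.
Route from (1,1): down 3 to (4,1), right 3 to (4,4) — 6 moves in all.
Check: all required cells visited.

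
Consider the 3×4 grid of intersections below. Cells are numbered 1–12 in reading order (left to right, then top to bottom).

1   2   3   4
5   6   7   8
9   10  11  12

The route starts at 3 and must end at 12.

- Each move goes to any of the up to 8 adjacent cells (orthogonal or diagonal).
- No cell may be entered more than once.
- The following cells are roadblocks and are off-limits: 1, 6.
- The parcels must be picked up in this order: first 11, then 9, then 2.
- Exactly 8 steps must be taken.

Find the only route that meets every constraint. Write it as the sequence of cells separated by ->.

3 -> 8 -> 11 -> 10 -> 9 -> 5 -> 2 -> 7 -> 12

The waypoints must appear in the order 11, 9, 2, with no cell reused.
Route from 3: down-right to 8, down-left to 11, 2× left (reaching 9), up to 5, up-right to 2, 2× down-right (reaching 12) — 8 moves in all.
Check: order respected (11 at step 2, 9 at step 4, 2 at step 6); 8 moves as required.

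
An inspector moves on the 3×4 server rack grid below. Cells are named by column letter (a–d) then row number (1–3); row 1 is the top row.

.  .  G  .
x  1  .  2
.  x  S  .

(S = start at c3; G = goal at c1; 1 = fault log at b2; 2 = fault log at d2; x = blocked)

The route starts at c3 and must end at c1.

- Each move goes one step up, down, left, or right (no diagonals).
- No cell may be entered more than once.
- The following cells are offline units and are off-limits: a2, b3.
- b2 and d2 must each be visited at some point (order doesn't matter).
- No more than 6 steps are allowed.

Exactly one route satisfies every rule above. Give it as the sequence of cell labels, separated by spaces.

c3 d3 d2 c2 b2 b1 c1

The 6-move cap with required stops at b2, d2 leaves no slack for detours.
Route from c3: right to d3, up to d2, 2× left (reaching b2), up to b1, right to c1 — 6 moves in all.
Check: all required cells visited; 6 ≤ 6 moves.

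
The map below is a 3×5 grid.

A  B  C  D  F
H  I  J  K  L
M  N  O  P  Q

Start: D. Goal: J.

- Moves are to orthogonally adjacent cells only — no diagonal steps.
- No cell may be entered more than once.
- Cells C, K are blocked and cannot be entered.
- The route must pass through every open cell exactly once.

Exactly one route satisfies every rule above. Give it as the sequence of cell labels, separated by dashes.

D - F - L - Q - P - O - N - M - H - A - B - I - J

Need to visit all 13 open cells exactly once, starting at D and ending at J.
Route from D: right to F, 2× down (reaching Q), 4× left (reaching M), 2× up (reaching A), right to B, down to I, right to J — 12 moves in all.
Check: all 13 open cells covered.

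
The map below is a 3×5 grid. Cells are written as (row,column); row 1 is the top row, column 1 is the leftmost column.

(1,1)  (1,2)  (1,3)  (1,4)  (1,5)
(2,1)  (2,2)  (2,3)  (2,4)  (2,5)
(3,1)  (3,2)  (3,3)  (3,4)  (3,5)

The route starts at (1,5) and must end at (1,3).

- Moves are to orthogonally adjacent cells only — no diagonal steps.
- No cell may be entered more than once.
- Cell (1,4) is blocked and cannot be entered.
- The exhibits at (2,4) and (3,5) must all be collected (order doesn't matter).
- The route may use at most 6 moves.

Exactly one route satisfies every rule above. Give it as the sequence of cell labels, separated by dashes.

The budget equals the shortest possible length, so every move has to be on a shortest route through the required cells.
Route from (1,5): 2× down (reaching (3,5)), left to (3,4), up to (2,4), left to (2,3), up to (1,3) — 6 moves in all.
Check: all required cells visited; 6 ≤ 6 moves.

(1,5) - (2,5) - (3,5) - (3,4) - (2,4) - (2,3) - (1,3)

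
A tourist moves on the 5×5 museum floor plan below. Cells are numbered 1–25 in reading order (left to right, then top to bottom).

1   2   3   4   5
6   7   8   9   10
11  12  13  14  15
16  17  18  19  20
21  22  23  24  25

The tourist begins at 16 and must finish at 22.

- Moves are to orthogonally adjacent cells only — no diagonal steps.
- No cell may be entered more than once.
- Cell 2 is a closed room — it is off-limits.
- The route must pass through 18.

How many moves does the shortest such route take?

Any route passes through 18 somewhere between 16 and 22. Summing Manhattan distances along the two legs (16 → 18 → 22) gives a lower bound of 2 + 2 = 4 moves.
A route of 4 moves achieves this: 16 → 17 → 18 → 23 → 22.
Since 4 matches the lower bound, it is optimal.

4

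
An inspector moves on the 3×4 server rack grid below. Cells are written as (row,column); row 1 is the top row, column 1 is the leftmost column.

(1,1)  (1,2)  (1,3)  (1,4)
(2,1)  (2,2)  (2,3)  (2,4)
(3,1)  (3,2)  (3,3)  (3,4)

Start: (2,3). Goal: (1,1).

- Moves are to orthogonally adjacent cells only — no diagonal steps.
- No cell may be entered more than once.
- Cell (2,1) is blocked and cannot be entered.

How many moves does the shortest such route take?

3

The Manhattan distance from (2,3) to (1,1) is |2−1| + |3−1| = 3, so at least 3 moves are needed.
A route of 3 moves achieves this: (2,3) → (1,3) → (1,2) → (1,1).
Since 3 matches the lower bound, it is optimal.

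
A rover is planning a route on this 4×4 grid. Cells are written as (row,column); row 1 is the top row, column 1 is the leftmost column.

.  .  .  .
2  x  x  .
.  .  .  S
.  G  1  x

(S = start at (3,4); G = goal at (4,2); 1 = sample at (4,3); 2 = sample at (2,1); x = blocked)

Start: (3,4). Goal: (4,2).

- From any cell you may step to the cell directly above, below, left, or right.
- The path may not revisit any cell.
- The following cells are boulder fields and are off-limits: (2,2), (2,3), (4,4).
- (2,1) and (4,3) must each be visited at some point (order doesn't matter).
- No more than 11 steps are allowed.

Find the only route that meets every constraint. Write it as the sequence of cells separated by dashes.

(3,4) - (2,4) - (1,4) - (1,3) - (1,2) - (1,1) - (2,1) - (3,1) - (3,2) - (3,3) - (4,3) - (4,2)

The budget equals the shortest possible length, so every move has to be on a shortest route through the required cells.
Route from (3,4): 2× up (reaching (1,4)), 3× left (reaching (1,1)), 2× down (reaching (3,1)), 2× right (reaching (3,3)), down to (4,3), left to (4,2) — 11 moves in all.
Check: all required cells visited; 11 ≤ 11 moves.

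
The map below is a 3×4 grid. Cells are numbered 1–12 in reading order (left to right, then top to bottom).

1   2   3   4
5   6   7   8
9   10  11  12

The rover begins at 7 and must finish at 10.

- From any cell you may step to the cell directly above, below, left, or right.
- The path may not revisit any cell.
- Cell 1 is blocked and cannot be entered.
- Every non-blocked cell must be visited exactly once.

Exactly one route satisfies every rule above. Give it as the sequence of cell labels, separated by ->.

Need to visit all 11 open cells exactly once, starting at 7 and ending at 10.
Cell 9 has only two open neighbours (5 and 10), so the path must pass straight through it: one of those is the cell it's entered from and the other is where it exits.
Route from 7: down to 11, right to 12, 2× up (reaching 4), 2× left (reaching 2), down to 6, left to 5, down to 9, right to 10 — 10 moves in all.
Check: all 11 open cells covered.

7 -> 11 -> 12 -> 8 -> 4 -> 3 -> 2 -> 6 -> 5 -> 9 -> 10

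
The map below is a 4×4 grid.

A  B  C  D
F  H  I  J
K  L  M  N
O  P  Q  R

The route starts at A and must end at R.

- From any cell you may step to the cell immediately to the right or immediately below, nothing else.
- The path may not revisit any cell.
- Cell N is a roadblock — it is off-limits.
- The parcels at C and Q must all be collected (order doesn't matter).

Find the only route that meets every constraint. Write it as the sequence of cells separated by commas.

A, B, C, I, M, Q, R

Moves only go right or down, so the column and row indices never decrease.
Route from A: right 2 to C, down 3 to Q, right 1 to R — 6 moves in all.
Check: all required cells visited.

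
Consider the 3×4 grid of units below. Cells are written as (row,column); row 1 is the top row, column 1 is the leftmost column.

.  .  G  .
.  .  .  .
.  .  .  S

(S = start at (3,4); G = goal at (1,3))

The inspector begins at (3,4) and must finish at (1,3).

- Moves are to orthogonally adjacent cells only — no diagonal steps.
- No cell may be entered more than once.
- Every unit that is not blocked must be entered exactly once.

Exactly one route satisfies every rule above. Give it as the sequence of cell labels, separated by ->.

Need to visit all 12 open cells exactly once, starting at (3,4) and ending at (1,3).
Cell (1,4) has only two open neighbours ((2,4) and (1,3)), so the path must pass straight through it: one of those is the cell it's entered from and the other is where it exits.
Route from (3,4): left 3 to (3,1), up 2 to (1,1), right 1 to (1,2), down 1 to (2,2), right 2 to (2,4), up 1 to (1,4), left 1 to (1,3) — 11 moves in all.
Check: all 12 open cells covered.

(3,4) -> (3,3) -> (3,2) -> (3,1) -> (2,1) -> (1,1) -> (1,2) -> (2,2) -> (2,3) -> (2,4) -> (1,4) -> (1,3)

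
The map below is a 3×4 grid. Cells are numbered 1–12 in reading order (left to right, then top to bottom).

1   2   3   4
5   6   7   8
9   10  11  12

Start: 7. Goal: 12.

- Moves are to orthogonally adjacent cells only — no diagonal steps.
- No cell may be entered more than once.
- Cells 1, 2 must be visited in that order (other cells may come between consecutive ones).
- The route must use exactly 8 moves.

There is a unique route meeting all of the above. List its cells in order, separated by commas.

The waypoints must appear in the order 1, 2, with no cell reused.
Route from 7: left 2 to 5, up 1 to 1, right 3 to 4, down 2 to 12 — 8 moves in all.
Check: order respected (1 at step 3, 2 at step 4); 8 moves as required.

7, 6, 5, 1, 2, 3, 4, 8, 12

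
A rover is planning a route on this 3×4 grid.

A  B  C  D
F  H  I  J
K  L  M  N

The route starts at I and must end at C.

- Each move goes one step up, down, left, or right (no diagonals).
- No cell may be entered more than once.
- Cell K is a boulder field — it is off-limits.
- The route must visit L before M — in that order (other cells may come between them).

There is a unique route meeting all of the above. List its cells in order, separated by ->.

The waypoints must appear in the order L, M, with no cell reused.
Route from I: left 1 to H, down 1 to L, right 2 to N, up 2 to D, left 1 to C — 7 moves in all.
Check: order respected (L at step 2, M at step 3).

I -> H -> L -> M -> N -> J -> D -> C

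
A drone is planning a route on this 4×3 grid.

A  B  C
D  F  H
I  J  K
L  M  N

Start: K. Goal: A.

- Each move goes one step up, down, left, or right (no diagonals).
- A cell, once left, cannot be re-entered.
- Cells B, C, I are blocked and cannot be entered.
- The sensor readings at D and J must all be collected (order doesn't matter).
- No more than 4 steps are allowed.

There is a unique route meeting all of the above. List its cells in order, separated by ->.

K -> J -> F -> D -> A

Any route must reach D and J and still end at A within 4 moves, so the order of the required stops is forced.
Route from K: left to J, up to F, left to D, up to A — 4 moves in all.
Check: all required cells visited; 4 ≤ 4 moves.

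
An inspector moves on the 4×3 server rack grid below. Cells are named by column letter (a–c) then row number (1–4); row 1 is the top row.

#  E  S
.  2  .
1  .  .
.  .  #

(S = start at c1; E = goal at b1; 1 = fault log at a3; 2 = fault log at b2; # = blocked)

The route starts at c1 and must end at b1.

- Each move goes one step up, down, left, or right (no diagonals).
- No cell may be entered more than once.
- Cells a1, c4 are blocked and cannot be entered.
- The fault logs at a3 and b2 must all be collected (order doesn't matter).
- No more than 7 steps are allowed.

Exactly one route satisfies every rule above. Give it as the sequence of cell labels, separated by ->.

c1 -> c2 -> c3 -> b3 -> a3 -> a2 -> b2 -> b1

Any route must reach a3 and b2 and still end at b1 within 7 moves, so the order of the required stops is forced.
Route from c1: 2× down (reaching c3), 2× left (reaching a3), up to a2, right to b2, up to b1 — 7 moves in all.
Check: all required cells visited; 7 ≤ 7 moves.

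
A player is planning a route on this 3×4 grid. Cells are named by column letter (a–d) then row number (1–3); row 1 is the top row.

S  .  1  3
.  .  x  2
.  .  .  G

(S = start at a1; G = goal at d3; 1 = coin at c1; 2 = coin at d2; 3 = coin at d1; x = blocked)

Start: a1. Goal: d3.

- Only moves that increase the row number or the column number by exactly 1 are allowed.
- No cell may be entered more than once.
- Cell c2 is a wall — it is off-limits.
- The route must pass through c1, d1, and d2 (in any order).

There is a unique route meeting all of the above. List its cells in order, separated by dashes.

a1 - b1 - c1 - d1 - d2 - d3

Moves only go right or down, so the column and row indices never decrease.
Route from a1: right 3 to d1, down 2 to d3 — 5 moves in all.
Check: all required cells visited.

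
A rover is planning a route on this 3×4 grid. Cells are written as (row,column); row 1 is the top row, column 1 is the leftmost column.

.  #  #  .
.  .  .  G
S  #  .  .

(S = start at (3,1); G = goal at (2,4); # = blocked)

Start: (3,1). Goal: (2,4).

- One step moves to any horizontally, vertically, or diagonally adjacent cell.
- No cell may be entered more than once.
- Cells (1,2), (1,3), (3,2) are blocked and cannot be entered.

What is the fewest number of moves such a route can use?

With diagonal moves allowed, the Chebyshev distance max(|Δrow|,|Δcol|) from (3,1) to (2,4) is 3, so at least 3 moves are needed.
A route of 3 moves achieves this: (3,1) → (2,2) → (2,3) → (2,4).
Since 3 matches the lower bound, it is optimal.

3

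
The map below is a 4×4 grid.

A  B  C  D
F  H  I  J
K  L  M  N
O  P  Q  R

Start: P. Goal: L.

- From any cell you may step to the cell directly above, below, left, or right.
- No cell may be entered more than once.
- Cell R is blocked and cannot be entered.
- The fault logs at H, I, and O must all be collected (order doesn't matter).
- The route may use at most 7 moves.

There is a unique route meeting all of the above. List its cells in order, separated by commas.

P, O, K, F, H, I, M, L

The budget equals the shortest possible length, so every move has to be on a shortest route through the required cells.
Route from P: left to O, 2× up (reaching F), 2× right (reaching I), down to M, left to L — 7 moves in all.
Check: all required cells visited; 7 ≤ 7 moves.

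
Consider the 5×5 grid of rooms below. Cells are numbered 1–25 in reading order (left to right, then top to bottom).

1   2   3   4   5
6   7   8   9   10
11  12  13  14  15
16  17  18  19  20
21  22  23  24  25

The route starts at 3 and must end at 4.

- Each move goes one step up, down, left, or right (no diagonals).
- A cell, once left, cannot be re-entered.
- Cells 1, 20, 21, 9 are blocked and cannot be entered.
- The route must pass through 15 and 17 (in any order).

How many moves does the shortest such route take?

Any route passes through 15 and 17 in some order between 3 and 4. Summing Manhattan distances along each leg and taking the cheapest ordering (3 → 17 → 15 → 4) gives a lower bound of 4 + 4 + 3 = 11 moves.
A route of 11 moves achieves this: 3 → 8 → 13 → 12 → 17 → 18 → 19 → 14 → 15 → 10 → 5 → 4.
Since 11 matches the lower bound, it is optimal.

11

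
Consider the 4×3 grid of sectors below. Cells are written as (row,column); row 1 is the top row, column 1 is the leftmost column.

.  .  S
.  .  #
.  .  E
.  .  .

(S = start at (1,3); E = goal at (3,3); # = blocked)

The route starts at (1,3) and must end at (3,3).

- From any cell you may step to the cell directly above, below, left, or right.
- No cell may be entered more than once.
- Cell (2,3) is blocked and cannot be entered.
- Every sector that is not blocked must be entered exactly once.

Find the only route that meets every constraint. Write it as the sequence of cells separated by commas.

Need to visit all 11 open cells exactly once, starting at (1,3) and ending at (3,3).
Cell (1,1) has only two open neighbours ((2,1) and (1,2)), so the path must pass straight through it: one of those is the cell it's entered from and the other is where it exits.
Route from (1,3): 2× left (reaching (1,1)), down to (2,1), right to (2,2), down to (3,2), left to (3,1), down to (4,1), 2× right (reaching (4,3)), up to (3,3) — 10 moves in all.
Check: all 11 open cells covered.

(1,3), (1,2), (1,1), (2,1), (2,2), (3,2), (3,1), (4,1), (4,2), (4,3), (3,3)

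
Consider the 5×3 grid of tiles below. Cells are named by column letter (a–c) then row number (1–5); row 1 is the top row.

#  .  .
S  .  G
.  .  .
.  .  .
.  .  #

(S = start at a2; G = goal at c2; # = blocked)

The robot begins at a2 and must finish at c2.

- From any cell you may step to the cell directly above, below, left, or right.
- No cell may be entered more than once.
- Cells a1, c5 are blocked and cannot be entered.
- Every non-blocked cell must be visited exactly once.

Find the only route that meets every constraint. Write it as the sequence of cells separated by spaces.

a2 a3 a4 a5 b5 b4 c4 c3 b3 b2 b1 c1 c2

Need to visit all 13 open cells exactly once, starting at a2 and ending at c2.
Cell b5 has only two open neighbours (b4 and a5), so the path must pass straight through it: one of those is the cell it's entered from and the other is where it exits.
Route from a2: down 3 to a5, right 1 to b5, up 1 to b4, right 1 to c4, up 1 to c3, left 1 to b3, up 2 to b1, right 1 to c1, down 1 to c2 — 12 moves in all.
Check: all 13 open cells covered.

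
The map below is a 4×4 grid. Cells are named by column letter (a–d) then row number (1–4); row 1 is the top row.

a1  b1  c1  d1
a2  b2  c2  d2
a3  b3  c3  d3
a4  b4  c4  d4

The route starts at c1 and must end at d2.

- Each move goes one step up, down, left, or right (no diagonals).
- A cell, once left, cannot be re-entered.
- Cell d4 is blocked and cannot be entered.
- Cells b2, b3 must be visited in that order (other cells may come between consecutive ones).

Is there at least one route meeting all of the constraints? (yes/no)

One route that works: c1 → c2 → b2 → b3 → c3 → d3 → d2.

yes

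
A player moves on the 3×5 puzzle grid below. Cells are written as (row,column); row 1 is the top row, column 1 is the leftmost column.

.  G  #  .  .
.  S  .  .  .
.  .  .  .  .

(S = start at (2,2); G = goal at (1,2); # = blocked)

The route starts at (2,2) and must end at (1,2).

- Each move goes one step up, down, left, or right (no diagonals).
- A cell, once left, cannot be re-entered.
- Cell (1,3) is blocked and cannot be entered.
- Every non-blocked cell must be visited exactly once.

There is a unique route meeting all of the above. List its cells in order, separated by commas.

(2,2), (2,3), (2,4), (1,4), (1,5), (2,5), (3,5), (3,4), (3,3), (3,2), (3,1), (2,1), (1,1), (1,2)

Need to visit all 14 open cells exactly once, starting at (2,2) and ending at (1,2).
Cell (1,4) has only two open neighbours ((2,4) and (1,5)), so the path must pass straight through it: one of those is the cell it's entered from and the other is where it exits.
Route from (2,2): right 2 to (2,4), up 1 to (1,4), right 1 to (1,5), down 2 to (3,5), left 4 to (3,1), up 2 to (1,1), right 1 to (1,2) — 13 moves in all.
Check: all 14 open cells covered.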